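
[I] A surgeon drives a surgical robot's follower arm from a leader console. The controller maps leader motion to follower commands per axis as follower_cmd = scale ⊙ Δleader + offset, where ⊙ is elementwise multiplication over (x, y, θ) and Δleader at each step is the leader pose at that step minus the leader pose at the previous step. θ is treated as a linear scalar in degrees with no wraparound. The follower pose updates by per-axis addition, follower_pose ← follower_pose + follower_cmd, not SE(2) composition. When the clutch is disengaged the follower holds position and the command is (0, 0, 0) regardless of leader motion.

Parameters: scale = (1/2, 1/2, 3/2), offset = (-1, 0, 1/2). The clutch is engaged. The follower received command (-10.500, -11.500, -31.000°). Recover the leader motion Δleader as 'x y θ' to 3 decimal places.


-19.000 -23.000 -21.000

axis x: (-10.500 − -1) / (1/2) = -19.000
axis y: (-11.500 − 0) / (1/2) = -23.000
axis θ: (-31.000 − 1/2) / (3/2) = -21.000


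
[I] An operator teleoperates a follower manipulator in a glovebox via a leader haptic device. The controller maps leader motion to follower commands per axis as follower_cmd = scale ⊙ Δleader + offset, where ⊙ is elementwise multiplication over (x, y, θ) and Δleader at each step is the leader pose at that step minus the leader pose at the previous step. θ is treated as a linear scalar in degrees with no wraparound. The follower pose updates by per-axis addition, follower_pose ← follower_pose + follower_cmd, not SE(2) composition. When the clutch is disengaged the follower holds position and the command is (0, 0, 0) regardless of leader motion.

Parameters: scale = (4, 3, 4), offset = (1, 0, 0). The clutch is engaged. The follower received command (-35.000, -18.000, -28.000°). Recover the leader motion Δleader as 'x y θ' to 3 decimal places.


axis x: (-35.000 − 1) / (4) = -9.000
axis y: (-18.000 − 0) / (3) = -6.000
axis θ: (-28.000 − 0) / (4) = -7.000

-9.000 -6.000 -7.000


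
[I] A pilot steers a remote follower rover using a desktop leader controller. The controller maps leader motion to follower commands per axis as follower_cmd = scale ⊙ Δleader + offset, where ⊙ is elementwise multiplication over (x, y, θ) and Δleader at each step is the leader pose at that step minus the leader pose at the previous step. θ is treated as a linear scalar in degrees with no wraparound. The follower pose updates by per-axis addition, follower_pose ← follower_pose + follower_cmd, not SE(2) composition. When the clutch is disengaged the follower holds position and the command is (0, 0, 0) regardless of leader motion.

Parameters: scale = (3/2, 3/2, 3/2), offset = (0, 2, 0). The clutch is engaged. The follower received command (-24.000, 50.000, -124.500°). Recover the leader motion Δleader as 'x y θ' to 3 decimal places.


-16.000 32.000 -83.000

axis x: (-24.000 − 0) / (3/2) = -16.000
axis y: (50.000 − 2) / (3/2) = 32.000
axis θ: (-124.500 − 0) / (3/2) = -83.000


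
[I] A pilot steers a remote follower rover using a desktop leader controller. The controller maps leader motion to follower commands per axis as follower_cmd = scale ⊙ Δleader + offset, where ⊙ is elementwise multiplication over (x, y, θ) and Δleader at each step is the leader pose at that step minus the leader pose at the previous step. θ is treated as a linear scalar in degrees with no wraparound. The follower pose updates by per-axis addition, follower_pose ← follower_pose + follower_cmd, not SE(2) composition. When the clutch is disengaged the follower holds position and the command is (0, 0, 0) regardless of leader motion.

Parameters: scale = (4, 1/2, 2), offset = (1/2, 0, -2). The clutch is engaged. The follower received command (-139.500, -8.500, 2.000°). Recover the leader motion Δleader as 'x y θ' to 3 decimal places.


-35.000 -17.000 2.000

axis x: (-139.500 − 1/2) / (4) = -35.000
axis y: (-8.500 − 0) / (1/2) = -17.000
axis θ: (2.000 − -2) / (2) = 2.000


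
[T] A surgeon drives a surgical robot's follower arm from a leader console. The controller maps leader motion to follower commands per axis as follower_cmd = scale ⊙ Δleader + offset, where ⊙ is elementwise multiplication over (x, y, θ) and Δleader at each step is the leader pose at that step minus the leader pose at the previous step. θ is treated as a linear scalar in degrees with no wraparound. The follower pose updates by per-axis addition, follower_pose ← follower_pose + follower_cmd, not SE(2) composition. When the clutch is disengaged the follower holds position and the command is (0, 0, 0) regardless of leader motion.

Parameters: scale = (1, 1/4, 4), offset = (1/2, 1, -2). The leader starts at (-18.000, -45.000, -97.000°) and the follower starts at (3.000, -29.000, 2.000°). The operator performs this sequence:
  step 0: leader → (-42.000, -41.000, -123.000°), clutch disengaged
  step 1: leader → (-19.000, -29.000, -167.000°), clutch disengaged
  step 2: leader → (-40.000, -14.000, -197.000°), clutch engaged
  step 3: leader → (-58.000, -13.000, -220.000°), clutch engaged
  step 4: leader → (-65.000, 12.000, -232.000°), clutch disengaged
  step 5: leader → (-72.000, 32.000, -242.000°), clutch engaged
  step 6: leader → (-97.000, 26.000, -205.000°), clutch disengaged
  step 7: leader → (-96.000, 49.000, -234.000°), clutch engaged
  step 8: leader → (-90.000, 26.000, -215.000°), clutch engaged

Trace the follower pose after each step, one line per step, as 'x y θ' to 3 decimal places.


step 0: Δleader=(-24.000, 4.000, -26.000°), disengaged; cmd=(0,0,0) → follower holds at (3.000, -29.000, 2.000°)
step 1: Δleader=(23.000, 12.000, -44.000°), disengaged; cmd=(0,0,0) → follower holds at (3.000, -29.000, 2.000°)
step 2: Δleader=(-21.000, 15.000, -30.000°), engaged; cmd=(-20.500, 4.750, -122.000°) → follower=(-17.500, -24.250, -120.000°)
step 3: Δleader=(-18.000, 1.000, -23.000°), engaged; cmd=(-17.500, 1.250, -94.000°) → follower=(-35.000, -23.000, -214.000°)
step 4: Δleader=(-7.000, 25.000, -12.000°), disengaged; cmd=(0,0,0) → follower holds at (-35.000, -23.000, -214.000°)
step 5: Δleader=(-7.000, 20.000, -10.000°), engaged; cmd=(-6.500, 6.000, -42.000°) → follower=(-41.500, -17.000, -256.000°)
step 6: Δleader=(-25.000, -6.000, 37.000°), disengaged; cmd=(0,0,0) → follower holds at (-41.500, -17.000, -256.000°)
step 7: Δleader=(1.000, 23.000, -29.000°), engaged; cmd=(1.500, 6.750, -118.000°) → follower=(-40.000, -10.250, -374.000°)
step 8: Δleader=(6.000, -23.000, 19.000°), engaged; cmd=(6.500, -4.750, 74.000°) → follower=(-33.500, -15.000, -300.000°)

3.000 -29.000 2.000
3.000 -29.000 2.000
-17.500 -24.250 -120.000
-35.000 -23.000 -214.000
-35.000 -23.000 -214.000
-41.500 -17.000 -256.000
-41.500 -17.000 -256.000
-40.000 -10.250 -374.000
-33.500 -15.000 -300.000


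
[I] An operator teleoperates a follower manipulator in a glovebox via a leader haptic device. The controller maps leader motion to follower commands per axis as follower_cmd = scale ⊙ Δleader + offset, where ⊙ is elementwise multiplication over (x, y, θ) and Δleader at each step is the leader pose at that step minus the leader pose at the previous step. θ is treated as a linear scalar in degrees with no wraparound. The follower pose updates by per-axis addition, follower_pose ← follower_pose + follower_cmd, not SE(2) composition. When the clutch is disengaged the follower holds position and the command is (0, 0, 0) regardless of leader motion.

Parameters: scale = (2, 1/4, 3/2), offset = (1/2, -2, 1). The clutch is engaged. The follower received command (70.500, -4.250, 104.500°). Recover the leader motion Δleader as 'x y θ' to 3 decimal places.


35.000 -9.000 69.000

axis x: (70.500 − 1/2) / (2) = 35.000
axis y: (-4.250 − -2) / (1/4) = -9.000
axis θ: (104.500 − 1) / (3/2) = 69.000


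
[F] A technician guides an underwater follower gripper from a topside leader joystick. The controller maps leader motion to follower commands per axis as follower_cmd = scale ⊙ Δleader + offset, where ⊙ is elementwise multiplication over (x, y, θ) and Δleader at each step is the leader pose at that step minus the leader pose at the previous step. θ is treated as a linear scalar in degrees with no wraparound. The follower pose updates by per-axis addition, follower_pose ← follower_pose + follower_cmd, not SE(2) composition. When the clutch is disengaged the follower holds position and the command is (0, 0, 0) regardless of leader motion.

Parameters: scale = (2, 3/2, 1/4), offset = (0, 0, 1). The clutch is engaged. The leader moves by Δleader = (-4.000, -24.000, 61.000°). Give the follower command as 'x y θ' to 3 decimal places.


axis x: 2·-4.000 + 0 = -8.000
axis y: 3/2·-24.000 + 0 = -36.000
axis θ: 1/4·61.000 + 1 = 16.250

-8.000 -36.000 16.250


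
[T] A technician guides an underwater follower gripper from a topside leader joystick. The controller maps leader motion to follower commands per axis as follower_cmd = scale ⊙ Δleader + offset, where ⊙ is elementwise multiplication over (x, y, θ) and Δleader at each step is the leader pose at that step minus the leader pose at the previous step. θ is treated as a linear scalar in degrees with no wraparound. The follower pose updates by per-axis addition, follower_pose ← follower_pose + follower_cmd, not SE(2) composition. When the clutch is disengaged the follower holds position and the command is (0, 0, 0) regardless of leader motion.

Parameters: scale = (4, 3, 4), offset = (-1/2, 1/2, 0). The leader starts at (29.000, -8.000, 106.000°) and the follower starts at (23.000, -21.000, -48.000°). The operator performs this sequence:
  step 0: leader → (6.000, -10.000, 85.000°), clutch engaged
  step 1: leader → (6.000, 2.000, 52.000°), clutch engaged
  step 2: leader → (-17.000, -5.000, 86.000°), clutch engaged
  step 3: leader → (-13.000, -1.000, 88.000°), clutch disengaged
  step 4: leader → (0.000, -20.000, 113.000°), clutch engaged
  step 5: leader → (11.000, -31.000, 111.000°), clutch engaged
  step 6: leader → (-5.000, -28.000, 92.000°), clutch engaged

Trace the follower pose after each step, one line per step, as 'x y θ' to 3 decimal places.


step 0: Δleader=(-23.000, -2.000, -21.000°), engaged; cmd=(-92.500, -5.500, -84.000°) → follower=(-69.500, -26.500, -132.000°)
step 1: Δleader=(0.000, 12.000, -33.000°), engaged; cmd=(-0.500, 36.500, -132.000°) → follower=(-70.000, 10.000, -264.000°)
step 2: Δleader=(-23.000, -7.000, 34.000°), engaged; cmd=(-92.500, -20.500, 136.000°) → follower=(-162.500, -10.500, -128.000°)
step 3: Δleader=(4.000, 4.000, 2.000°), disengaged; cmd=(0,0,0) → follower holds at (-162.500, -10.500, -128.000°)
step 4: Δleader=(13.000, -19.000, 25.000°), engaged; cmd=(51.500, -56.500, 100.000°) → follower=(-111.000, -67.000, -28.000°)
step 5: Δleader=(11.000, -11.000, -2.000°), engaged; cmd=(43.500, -32.500, -8.000°) → follower=(-67.500, -99.500, -36.000°)
step 6: Δleader=(-16.000, 3.000, -19.000°), engaged; cmd=(-64.500, 9.500, -76.000°) → follower=(-132.000, -90.000, -112.000°)

-69.500 -26.500 -132.000
-70.000 10.000 -264.000
-162.500 -10.500 -128.000
-162.500 -10.500 -128.000
-111.000 -67.000 -28.000
-67.500 -99.500 -36.000
-132.000 -90.000 -112.000


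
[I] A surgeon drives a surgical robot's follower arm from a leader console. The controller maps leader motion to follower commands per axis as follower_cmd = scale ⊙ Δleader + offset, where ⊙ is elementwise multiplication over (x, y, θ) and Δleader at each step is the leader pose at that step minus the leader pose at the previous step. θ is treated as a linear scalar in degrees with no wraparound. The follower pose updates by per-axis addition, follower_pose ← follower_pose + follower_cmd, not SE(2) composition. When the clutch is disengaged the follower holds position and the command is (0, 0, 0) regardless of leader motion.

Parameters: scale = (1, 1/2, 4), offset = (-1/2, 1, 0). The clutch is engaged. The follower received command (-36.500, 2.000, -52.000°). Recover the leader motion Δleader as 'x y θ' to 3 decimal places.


-36.000 2.000 -13.000

axis x: (-36.500 − -1/2) / (1) = -36.000
axis y: (2.000 − 1) / (1/2) = 2.000
axis θ: (-52.000 − 0) / (4) = -13.000


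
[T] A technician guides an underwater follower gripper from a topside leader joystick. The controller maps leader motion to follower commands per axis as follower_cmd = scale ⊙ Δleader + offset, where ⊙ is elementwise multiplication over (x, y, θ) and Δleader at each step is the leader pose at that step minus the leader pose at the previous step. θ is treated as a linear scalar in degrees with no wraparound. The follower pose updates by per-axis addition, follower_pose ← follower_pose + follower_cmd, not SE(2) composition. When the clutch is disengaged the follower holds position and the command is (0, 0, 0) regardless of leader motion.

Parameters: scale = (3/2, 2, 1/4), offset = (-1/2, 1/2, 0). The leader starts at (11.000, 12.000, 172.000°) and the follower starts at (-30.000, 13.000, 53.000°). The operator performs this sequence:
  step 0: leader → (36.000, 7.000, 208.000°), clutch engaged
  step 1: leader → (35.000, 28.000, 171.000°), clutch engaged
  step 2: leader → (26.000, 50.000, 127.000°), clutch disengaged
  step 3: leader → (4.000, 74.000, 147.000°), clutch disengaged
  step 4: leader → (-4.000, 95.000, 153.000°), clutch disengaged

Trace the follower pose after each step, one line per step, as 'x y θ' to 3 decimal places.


7.000 3.500 62.000
5.000 46.000 52.750
5.000 46.000 52.750
5.000 46.000 52.750
5.000 46.000 52.750

step 0: Δleader=(25.000, -5.000, 36.000°), engaged; cmd=(37.000, -9.500, 9.000°) → follower=(7.000, 3.500, 62.000°)
step 1: Δleader=(-1.000, 21.000, -37.000°), engaged; cmd=(-2.000, 42.500, -9.250°) → follower=(5.000, 46.000, 52.750°)
step 2: Δleader=(-9.000, 22.000, -44.000°), disengaged; cmd=(0,0,0) → follower holds at (5.000, 46.000, 52.750°)
step 3: Δleader=(-22.000, 24.000, 20.000°), disengaged; cmd=(0,0,0) → follower holds at (5.000, 46.000, 52.750°)
step 4: Δleader=(-8.000, 21.000, 6.000°), disengaged; cmd=(0,0,0) → follower holds at (5.000, 46.000, 52.750°)


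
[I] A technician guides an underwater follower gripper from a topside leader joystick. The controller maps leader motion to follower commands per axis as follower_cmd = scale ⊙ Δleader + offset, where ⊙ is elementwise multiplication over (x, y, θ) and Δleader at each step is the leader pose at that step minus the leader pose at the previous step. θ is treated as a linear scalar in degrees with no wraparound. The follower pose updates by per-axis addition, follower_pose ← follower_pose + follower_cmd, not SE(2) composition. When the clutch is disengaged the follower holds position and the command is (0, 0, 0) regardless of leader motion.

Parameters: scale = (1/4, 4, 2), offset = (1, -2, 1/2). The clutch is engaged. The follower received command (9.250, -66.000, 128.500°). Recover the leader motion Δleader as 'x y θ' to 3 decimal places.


axis x: (9.250 − 1) / (1/4) = 33.000
axis y: (-66.000 − -2) / (4) = -16.000
axis θ: (128.500 − 1/2) / (2) = 64.000

33.000 -16.000 64.000


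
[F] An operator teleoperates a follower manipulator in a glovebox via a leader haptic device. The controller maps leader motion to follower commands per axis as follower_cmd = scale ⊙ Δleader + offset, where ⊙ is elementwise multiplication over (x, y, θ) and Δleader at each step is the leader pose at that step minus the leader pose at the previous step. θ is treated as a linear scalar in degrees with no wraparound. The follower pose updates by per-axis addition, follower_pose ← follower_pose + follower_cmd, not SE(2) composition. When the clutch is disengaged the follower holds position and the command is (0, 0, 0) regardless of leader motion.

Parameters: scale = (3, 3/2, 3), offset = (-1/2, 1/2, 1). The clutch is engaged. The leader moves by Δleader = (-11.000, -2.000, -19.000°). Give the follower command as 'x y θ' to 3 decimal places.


-33.500 -2.500 -56.000

axis x: 3·-11.000 + -1/2 = -33.500
axis y: 3/2·-2.000 + 1/2 = -2.500
axis θ: 3·-19.000 + 1 = -56.000


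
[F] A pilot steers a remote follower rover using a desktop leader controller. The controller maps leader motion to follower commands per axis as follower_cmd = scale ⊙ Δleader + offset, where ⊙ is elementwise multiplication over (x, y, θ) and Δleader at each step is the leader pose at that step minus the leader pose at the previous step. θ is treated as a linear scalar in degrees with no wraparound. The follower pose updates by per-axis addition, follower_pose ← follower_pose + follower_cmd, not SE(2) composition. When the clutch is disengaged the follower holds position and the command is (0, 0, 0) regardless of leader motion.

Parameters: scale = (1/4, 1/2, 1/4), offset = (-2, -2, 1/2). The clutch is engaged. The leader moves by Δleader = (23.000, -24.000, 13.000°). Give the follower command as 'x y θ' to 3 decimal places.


axis x: 1/4·23.000 + -2 = 3.750
axis y: 1/2·-24.000 + -2 = -14.000
axis θ: 1/4·13.000 + 1/2 = 3.750

3.750 -14.000 3.750


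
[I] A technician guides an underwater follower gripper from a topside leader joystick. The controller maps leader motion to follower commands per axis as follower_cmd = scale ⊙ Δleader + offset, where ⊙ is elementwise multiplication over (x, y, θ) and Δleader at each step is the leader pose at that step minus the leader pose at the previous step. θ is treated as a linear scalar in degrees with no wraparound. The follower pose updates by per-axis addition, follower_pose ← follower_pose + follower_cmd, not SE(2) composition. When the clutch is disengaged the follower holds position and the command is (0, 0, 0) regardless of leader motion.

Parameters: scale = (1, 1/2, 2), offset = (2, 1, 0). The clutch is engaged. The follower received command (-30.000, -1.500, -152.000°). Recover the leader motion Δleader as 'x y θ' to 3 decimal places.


-32.000 -5.000 -76.000

axis x: (-30.000 − 2) / (1) = -32.000
axis y: (-1.500 − 1) / (1/2) = -5.000
axis θ: (-152.000 − 0) / (2) = -76.000


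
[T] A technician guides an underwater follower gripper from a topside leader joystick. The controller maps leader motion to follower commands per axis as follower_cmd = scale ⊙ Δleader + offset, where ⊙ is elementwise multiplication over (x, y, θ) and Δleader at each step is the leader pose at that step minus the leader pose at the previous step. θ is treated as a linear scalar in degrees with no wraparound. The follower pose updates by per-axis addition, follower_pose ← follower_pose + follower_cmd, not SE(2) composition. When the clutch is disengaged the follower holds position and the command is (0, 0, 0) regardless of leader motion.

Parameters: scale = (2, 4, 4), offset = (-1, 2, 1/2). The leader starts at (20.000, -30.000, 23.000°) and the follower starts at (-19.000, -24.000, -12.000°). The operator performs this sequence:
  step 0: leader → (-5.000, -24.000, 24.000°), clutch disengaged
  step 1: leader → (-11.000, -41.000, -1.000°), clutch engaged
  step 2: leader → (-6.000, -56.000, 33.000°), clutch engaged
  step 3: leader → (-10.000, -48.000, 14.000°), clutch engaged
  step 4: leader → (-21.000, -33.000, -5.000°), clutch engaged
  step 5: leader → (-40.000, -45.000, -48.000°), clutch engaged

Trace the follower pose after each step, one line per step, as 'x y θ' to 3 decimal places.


-19.000 -24.000 -12.000
-32.000 -90.000 -111.500
-23.000 -148.000 25.000
-32.000 -114.000 -50.500
-55.000 -52.000 -126.000
-94.000 -98.000 -297.500

step 0: Δleader=(-25.000, 6.000, 1.000°), disengaged; cmd=(0,0,0) → follower holds at (-19.000, -24.000, -12.000°)
step 1: Δleader=(-6.000, -17.000, -25.000°), engaged; cmd=(-13.000, -66.000, -99.500°) → follower=(-32.000, -90.000, -111.500°)
step 2: Δleader=(5.000, -15.000, 34.000°), engaged; cmd=(9.000, -58.000, 136.500°) → follower=(-23.000, -148.000, 25.000°)
step 3: Δleader=(-4.000, 8.000, -19.000°), engaged; cmd=(-9.000, 34.000, -75.500°) → follower=(-32.000, -114.000, -50.500°)
step 4: Δleader=(-11.000, 15.000, -19.000°), engaged; cmd=(-23.000, 62.000, -75.500°) → follower=(-55.000, -52.000, -126.000°)
step 5: Δleader=(-19.000, -12.000, -43.000°), engaged; cmd=(-39.000, -46.000, -171.500°) → follower=(-94.000, -98.000, -297.500°)


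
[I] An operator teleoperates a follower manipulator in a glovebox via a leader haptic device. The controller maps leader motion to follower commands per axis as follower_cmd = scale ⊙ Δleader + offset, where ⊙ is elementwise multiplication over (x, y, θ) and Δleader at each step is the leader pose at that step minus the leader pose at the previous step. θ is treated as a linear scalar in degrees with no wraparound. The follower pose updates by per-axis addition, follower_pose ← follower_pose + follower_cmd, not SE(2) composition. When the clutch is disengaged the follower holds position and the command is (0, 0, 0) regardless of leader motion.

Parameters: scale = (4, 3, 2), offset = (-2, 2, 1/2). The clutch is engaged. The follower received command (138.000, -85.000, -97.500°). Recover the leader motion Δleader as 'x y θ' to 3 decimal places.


35.000 -29.000 -49.000

axis x: (138.000 − -2) / (4) = 35.000
axis y: (-85.000 − 2) / (3) = -29.000
axis θ: (-97.500 − 1/2) / (2) = -49.000


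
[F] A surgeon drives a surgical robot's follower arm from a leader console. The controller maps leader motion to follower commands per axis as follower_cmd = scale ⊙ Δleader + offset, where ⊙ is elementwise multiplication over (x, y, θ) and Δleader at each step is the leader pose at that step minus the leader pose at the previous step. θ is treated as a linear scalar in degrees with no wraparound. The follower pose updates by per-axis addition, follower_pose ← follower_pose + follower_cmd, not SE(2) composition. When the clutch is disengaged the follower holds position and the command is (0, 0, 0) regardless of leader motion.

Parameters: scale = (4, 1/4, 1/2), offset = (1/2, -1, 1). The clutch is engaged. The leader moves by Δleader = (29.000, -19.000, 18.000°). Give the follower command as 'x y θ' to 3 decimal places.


116.500 -5.750 10.000

axis x: 4·29.000 + 1/2 = 116.500
axis y: 1/4·-19.000 + -1 = -5.750
axis θ: 1/2·18.000 + 1 = 10.000


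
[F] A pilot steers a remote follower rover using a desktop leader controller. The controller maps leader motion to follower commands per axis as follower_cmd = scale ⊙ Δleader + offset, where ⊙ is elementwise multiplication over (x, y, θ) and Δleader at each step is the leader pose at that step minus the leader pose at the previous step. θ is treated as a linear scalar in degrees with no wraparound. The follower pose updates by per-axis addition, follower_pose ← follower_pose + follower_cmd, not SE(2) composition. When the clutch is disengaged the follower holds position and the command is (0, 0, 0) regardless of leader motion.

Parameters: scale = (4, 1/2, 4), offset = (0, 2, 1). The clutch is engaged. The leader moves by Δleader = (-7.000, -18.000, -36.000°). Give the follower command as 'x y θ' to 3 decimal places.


-28.000 -7.000 -143.000

axis x: 4·-7.000 + 0 = -28.000
axis y: 1/2·-18.000 + 2 = -7.000
axis θ: 4·-36.000 + 1 = -143.000


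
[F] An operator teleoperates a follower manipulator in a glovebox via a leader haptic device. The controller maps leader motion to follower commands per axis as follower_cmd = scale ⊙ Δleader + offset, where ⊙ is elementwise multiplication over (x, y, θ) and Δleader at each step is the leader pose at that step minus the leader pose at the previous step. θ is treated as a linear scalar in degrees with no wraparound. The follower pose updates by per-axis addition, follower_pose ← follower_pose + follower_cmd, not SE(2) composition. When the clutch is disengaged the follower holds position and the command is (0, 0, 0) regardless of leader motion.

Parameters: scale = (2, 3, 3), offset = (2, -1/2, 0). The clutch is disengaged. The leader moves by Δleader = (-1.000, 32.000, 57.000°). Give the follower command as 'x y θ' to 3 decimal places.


0.000 0.000 0.000

clutch disengaged → follower holds; cmd = (0, 0, 0)


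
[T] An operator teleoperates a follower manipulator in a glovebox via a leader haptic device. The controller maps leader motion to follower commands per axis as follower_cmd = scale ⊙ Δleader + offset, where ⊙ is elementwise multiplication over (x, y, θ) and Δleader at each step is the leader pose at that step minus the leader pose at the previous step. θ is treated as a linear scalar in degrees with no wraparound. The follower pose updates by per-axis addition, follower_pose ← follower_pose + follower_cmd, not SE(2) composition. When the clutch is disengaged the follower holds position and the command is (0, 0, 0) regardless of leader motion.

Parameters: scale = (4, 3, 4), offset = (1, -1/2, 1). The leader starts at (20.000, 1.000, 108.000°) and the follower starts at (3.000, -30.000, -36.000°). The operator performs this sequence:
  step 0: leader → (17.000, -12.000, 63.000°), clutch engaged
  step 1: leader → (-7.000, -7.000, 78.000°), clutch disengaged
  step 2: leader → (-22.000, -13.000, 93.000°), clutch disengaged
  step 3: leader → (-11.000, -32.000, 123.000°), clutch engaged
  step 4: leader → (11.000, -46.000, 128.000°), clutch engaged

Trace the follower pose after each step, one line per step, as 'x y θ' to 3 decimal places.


step 0: Δleader=(-3.000, -13.000, -45.000°), engaged; cmd=(-11.000, -39.500, -179.000°) → follower=(-8.000, -69.500, -215.000°)
step 1: Δleader=(-24.000, 5.000, 15.000°), disengaged; cmd=(0,0,0) → follower holds at (-8.000, -69.500, -215.000°)
step 2: Δleader=(-15.000, -6.000, 15.000°), disengaged; cmd=(0,0,0) → follower holds at (-8.000, -69.500, -215.000°)
step 3: Δleader=(11.000, -19.000, 30.000°), engaged; cmd=(45.000, -57.500, 121.000°) → follower=(37.000, -127.000, -94.000°)
step 4: Δleader=(22.000, -14.000, 5.000°), engaged; cmd=(89.000, -42.500, 21.000°) → follower=(126.000, -169.500, -73.000°)

-8.000 -69.500 -215.000
-8.000 -69.500 -215.000
-8.000 -69.500 -215.000
37.000 -127.000 -94.000
126.000 -169.500 -73.000


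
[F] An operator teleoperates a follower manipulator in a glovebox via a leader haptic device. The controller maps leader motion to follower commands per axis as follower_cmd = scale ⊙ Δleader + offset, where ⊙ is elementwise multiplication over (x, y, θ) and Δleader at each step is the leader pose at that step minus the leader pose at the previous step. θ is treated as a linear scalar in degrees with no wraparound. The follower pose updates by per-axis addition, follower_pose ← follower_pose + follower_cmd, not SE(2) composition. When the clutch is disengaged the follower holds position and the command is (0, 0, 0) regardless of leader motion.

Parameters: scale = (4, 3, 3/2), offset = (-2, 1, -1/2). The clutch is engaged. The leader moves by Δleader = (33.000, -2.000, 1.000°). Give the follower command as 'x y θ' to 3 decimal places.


axis x: 4·33.000 + -2 = 130.000
axis y: 3·-2.000 + 1 = -5.000
axis θ: 3/2·1.000 + -1/2 = 1.000

130.000 -5.000 1.000


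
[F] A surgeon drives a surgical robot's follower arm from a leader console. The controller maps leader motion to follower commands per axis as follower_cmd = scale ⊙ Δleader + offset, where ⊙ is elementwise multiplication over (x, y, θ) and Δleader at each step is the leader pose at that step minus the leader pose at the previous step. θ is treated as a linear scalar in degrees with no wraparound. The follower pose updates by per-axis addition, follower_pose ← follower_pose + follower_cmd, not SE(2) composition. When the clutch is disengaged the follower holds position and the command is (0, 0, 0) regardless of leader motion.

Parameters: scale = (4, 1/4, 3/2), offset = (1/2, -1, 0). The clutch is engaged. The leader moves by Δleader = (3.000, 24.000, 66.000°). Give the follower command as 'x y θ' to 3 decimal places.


12.500 5.000 99.000

axis x: 4·3.000 + 1/2 = 12.500
axis y: 1/4·24.000 + -1 = 5.000
axis θ: 3/2·66.000 + 0 = 99.000


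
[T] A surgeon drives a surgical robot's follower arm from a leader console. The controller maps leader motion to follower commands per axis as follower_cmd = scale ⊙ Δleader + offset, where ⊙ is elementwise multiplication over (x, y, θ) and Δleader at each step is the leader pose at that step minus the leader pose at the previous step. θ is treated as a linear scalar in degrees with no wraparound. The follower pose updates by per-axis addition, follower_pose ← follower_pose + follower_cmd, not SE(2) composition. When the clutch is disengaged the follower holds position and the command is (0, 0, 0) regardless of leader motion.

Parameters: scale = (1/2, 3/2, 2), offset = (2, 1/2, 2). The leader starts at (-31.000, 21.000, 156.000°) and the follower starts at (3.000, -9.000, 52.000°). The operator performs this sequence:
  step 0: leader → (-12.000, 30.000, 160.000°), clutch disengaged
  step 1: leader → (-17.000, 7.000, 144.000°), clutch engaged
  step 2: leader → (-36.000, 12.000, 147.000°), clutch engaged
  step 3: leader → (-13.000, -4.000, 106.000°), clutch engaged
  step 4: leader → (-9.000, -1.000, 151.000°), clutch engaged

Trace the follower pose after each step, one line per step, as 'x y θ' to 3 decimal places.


3.000 -9.000 52.000
2.500 -43.000 22.000
-5.000 -35.000 30.000
8.500 -58.500 -50.000
12.500 -53.500 42.000

step 0: Δleader=(19.000, 9.000, 4.000°), disengaged; cmd=(0,0,0) → follower holds at (3.000, -9.000, 52.000°)
step 1: Δleader=(-5.000, -23.000, -16.000°), engaged; cmd=(-0.500, -34.000, -30.000°) → follower=(2.500, -43.000, 22.000°)
step 2: Δleader=(-19.000, 5.000, 3.000°), engaged; cmd=(-7.500, 8.000, 8.000°) → follower=(-5.000, -35.000, 30.000°)
step 3: Δleader=(23.000, -16.000, -41.000°), engaged; cmd=(13.500, -23.500, -80.000°) → follower=(8.500, -58.500, -50.000°)
step 4: Δleader=(4.000, 3.000, 45.000°), engaged; cmd=(4.000, 5.000, 92.000°) → follower=(12.500, -53.500, 42.000°)


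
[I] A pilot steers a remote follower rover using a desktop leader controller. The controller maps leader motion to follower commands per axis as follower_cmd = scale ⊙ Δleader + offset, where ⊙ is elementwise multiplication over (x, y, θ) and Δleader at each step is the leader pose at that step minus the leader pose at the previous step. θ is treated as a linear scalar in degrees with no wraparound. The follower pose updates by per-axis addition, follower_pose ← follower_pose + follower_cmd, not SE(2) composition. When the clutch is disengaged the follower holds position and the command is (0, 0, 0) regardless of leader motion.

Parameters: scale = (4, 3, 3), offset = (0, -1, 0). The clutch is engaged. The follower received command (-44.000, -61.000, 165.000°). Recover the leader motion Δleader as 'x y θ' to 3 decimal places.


-11.000 -20.000 55.000

axis x: (-44.000 − 0) / (4) = -11.000
axis y: (-61.000 − -1) / (3) = -20.000
axis θ: (165.000 − 0) / (3) = 55.000


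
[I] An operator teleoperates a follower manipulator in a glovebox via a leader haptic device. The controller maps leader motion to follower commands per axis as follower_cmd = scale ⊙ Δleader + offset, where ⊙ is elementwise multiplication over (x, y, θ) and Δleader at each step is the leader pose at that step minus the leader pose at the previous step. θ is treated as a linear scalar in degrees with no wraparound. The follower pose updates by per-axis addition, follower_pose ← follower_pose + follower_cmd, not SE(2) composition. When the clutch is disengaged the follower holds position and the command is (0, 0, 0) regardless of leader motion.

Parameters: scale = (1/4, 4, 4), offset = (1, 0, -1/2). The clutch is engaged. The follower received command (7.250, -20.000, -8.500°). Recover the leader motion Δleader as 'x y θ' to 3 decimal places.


axis x: (7.250 − 1) / (1/4) = 25.000
axis y: (-20.000 − 0) / (4) = -5.000
axis θ: (-8.500 − -1/2) / (4) = -2.000

25.000 -5.000 -2.000


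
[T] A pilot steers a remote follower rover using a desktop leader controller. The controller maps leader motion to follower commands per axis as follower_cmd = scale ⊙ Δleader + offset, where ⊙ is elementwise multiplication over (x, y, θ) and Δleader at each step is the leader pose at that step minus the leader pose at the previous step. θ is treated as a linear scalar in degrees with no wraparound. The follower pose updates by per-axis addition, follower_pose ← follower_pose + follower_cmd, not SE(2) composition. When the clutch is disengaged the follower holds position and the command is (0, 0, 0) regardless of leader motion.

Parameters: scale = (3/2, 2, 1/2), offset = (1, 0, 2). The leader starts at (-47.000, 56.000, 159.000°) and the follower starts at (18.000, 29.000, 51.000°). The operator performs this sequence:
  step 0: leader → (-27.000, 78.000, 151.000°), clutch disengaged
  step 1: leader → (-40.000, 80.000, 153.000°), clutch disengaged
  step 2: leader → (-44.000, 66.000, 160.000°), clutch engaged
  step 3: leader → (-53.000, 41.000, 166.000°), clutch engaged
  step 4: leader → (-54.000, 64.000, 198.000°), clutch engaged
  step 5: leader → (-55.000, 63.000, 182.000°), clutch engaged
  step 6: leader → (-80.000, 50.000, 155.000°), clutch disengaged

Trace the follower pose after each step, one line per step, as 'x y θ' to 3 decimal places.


step 0: Δleader=(20.000, 22.000, -8.000°), disengaged; cmd=(0,0,0) → follower holds at (18.000, 29.000, 51.000°)
step 1: Δleader=(-13.000, 2.000, 2.000°), disengaged; cmd=(0,0,0) → follower holds at (18.000, 29.000, 51.000°)
step 2: Δleader=(-4.000, -14.000, 7.000°), engaged; cmd=(-5.000, -28.000, 5.500°) → follower=(13.000, 1.000, 56.500°)
step 3: Δleader=(-9.000, -25.000, 6.000°), engaged; cmd=(-12.500, -50.000, 5.000°) → follower=(0.500, -49.000, 61.500°)
step 4: Δleader=(-1.000, 23.000, 32.000°), engaged; cmd=(-0.500, 46.000, 18.000°) → follower=(0.000, -3.000, 79.500°)
step 5: Δleader=(-1.000, -1.000, -16.000°), engaged; cmd=(-0.500, -2.000, -6.000°) → follower=(-0.500, -5.000, 73.500°)
step 6: Δleader=(-25.000, -13.000, -27.000°), disengaged; cmd=(0,0,0) → follower holds at (-0.500, -5.000, 73.500°)

18.000 29.000 51.000
18.000 29.000 51.000
13.000 1.000 56.500
0.500 -49.000 61.500
0.000 -3.000 79.500
-0.500 -5.000 73.500
-0.500 -5.000 73.500


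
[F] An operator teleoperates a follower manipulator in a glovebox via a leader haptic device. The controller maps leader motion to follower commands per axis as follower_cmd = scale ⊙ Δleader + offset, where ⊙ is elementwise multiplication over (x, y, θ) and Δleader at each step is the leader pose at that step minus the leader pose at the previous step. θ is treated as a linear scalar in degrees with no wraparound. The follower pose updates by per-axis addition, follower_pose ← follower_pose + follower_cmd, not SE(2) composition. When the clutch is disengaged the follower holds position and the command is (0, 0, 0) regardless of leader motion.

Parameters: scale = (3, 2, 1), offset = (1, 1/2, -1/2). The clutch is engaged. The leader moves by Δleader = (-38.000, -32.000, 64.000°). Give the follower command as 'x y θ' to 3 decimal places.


axis x: 3·-38.000 + 1 = -113.000
axis y: 2·-32.000 + 1/2 = -63.500
axis θ: 1·64.000 + -1/2 = 63.500

-113.000 -63.500 63.500


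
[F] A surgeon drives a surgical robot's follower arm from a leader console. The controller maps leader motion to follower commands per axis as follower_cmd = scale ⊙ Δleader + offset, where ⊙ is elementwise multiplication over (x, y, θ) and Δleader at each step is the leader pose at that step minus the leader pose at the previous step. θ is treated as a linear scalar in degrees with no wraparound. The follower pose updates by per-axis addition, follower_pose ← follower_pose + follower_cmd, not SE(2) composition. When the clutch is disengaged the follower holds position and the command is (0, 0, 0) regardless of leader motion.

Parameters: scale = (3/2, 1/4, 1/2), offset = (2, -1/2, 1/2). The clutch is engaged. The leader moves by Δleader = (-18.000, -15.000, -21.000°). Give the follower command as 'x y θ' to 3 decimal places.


-25.000 -4.250 -10.000

axis x: 3/2·-18.000 + 2 = -25.000
axis y: 1/4·-15.000 + -1/2 = -4.250
axis θ: 1/2·-21.000 + 1/2 = -10.000


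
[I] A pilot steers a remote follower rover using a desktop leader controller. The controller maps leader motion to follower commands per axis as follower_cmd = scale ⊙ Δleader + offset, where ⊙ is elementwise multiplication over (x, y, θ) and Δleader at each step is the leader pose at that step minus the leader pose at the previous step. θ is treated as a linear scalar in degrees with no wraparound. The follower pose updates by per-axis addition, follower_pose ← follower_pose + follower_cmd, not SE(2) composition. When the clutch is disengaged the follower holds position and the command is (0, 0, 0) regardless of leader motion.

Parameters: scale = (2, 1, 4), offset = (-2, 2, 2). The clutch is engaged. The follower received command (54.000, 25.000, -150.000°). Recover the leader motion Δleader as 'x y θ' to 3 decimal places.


axis x: (54.000 − -2) / (2) = 28.000
axis y: (25.000 − 2) / (1) = 23.000
axis θ: (-150.000 − 2) / (4) = -38.000

28.000 23.000 -38.000


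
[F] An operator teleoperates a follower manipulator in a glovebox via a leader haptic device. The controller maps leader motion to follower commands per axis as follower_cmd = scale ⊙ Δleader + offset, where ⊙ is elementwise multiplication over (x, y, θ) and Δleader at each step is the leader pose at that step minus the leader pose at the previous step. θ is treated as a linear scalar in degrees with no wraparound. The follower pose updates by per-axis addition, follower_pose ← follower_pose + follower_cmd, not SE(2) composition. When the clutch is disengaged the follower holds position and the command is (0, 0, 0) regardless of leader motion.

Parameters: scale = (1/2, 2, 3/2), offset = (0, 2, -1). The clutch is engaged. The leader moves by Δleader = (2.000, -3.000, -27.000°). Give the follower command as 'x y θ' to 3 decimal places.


axis x: 1/2·2.000 + 0 = 1.000
axis y: 2·-3.000 + 2 = -4.000
axis θ: 3/2·-27.000 + -1 = -41.500

1.000 -4.000 -41.500


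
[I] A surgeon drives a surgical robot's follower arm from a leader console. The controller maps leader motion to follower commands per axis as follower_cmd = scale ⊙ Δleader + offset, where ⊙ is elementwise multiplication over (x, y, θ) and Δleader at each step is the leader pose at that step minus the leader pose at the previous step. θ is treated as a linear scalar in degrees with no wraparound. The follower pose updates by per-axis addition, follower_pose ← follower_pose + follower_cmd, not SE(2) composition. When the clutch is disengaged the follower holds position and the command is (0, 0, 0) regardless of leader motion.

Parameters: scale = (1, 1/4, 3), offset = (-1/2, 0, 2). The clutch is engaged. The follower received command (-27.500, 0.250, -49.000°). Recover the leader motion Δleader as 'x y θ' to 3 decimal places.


axis x: (-27.500 − -1/2) / (1) = -27.000
axis y: (0.250 − 0) / (1/4) = 1.000
axis θ: (-49.000 − 2) / (3) = -17.000

-27.000 1.000 -17.000


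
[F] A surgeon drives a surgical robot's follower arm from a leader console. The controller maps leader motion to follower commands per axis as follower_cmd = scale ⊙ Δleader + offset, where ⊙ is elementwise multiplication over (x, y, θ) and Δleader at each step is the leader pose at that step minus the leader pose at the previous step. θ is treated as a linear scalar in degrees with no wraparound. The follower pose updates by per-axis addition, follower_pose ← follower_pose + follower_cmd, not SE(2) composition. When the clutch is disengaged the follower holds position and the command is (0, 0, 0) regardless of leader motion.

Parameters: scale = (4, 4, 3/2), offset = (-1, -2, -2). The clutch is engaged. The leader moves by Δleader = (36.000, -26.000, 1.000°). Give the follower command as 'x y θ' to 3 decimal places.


axis x: 4·36.000 + -1 = 143.000
axis y: 4·-26.000 + -2 = -106.000
axis θ: 3/2·1.000 + -2 = -0.500

143.000 -106.000 -0.500
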